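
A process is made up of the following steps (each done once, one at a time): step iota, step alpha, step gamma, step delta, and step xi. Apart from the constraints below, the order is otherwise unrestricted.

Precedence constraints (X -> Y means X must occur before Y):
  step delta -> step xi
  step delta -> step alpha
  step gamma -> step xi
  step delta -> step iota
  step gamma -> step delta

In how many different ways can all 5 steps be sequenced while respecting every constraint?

Step gamma is the only step with nothing required before it, so every ordering starts there.
Counting all ways to extend the partial order to a total order gives 6.

6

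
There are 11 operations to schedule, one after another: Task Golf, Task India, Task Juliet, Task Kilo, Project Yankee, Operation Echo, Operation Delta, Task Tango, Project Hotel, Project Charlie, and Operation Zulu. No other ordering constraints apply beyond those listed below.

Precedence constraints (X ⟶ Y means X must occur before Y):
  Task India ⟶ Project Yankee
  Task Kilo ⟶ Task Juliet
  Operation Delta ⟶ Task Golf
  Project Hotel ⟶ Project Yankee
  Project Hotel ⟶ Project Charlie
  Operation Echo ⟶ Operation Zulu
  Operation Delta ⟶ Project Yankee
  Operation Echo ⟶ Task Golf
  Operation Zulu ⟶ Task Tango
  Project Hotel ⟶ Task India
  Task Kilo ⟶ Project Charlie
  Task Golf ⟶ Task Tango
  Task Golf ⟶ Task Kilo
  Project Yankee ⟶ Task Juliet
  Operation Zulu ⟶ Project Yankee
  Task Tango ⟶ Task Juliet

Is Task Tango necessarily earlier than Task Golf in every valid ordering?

There is a chain Task Golf → Task Tango, which puts Task Golf before Task Tango.
So Task Tango does not have to come before Task Golf — it cannot.

No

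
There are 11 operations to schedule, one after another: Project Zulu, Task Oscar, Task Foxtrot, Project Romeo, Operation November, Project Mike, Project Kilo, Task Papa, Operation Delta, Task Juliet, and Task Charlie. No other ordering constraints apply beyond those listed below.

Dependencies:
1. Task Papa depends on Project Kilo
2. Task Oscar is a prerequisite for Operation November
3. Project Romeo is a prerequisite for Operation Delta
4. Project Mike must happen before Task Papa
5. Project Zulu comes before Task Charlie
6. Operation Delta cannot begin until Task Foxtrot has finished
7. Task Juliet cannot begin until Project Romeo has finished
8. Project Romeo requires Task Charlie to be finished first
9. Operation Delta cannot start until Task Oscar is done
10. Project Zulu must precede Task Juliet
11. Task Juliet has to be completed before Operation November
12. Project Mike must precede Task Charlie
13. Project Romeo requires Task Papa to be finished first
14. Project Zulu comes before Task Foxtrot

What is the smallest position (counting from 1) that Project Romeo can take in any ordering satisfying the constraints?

The operations that are forced before Project Romeo, directly or transitively, are Project Zulu, Project Mike, Project Kilo, Task Papa, Task Charlie. That's 5 operations.
So at minimum 5 operations come before Project Romeo, putting Project Romeo no earlier than position 6. That position is achievable by scheduling exactly those predecessors first.

6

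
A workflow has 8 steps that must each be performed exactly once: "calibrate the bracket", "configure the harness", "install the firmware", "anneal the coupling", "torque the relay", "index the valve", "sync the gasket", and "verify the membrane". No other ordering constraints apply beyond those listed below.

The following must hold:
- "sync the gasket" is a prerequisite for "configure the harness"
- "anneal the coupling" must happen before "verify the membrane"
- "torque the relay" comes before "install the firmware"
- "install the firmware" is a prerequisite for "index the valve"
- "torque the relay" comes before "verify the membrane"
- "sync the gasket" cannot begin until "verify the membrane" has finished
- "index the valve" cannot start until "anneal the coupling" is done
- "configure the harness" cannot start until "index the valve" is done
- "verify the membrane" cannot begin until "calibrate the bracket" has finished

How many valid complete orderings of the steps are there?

57

3 steps have no prerequisites ("calibrate the bracket", "anneal the coupling", "torque the relay"), so any of them could come first.
Enumerating by repeatedly choosing an available step (one whose prerequisites are all placed) gives 57 distinct complete orderings.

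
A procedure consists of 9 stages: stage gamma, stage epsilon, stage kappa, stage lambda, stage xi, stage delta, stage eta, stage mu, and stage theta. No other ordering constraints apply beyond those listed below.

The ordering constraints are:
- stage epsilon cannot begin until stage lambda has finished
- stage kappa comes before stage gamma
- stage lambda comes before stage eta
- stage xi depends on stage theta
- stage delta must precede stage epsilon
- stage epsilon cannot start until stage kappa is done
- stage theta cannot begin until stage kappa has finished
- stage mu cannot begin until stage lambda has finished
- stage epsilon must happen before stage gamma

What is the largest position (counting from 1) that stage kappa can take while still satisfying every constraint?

Following every chain forward from stage kappa, the stages that must come later are stage gamma, stage epsilon, stage xi, stage theta — 4 of them.
So at least 4 stages follow stage kappa, putting stage kappa no later than position 5. That position is achievable by scheduling everything else first.

5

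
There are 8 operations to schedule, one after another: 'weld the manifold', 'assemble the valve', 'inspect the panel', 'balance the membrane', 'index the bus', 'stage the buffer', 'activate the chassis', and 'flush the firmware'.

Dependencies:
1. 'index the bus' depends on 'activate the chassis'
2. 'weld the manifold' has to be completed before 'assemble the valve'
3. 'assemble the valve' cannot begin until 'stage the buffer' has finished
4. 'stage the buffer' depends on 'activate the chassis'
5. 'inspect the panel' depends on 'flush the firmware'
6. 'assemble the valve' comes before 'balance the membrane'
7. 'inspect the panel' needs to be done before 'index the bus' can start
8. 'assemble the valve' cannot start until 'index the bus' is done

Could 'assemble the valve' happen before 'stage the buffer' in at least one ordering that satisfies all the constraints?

Following 'stage the buffer' → 'assemble the valve', 'stage the buffer' must precede 'assemble the valve' in every valid ordering.
So no valid ordering can have 'assemble the valve' before 'stage the buffer'.

No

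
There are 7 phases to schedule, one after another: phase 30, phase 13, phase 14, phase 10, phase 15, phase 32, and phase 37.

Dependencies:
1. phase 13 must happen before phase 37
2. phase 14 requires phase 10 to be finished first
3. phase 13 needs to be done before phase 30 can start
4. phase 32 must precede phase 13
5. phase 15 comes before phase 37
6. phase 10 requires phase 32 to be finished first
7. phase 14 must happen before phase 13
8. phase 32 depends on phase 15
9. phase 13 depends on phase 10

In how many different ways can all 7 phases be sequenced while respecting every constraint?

Phase 15 is the only phase with nothing required before it, so every ordering starts there.
Counting all ways to extend the partial order to a total order gives 2.

2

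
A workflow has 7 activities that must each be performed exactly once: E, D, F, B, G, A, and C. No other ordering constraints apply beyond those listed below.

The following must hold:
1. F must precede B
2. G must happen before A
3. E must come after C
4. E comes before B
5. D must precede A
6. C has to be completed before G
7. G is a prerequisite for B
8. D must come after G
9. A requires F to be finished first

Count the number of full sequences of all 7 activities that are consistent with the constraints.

42

2 activities have no prerequisites (F, C), so any of them could come first.
Enumerating by repeatedly choosing an available activity (one whose prerequisites are all placed) gives 42 distinct complete orderings.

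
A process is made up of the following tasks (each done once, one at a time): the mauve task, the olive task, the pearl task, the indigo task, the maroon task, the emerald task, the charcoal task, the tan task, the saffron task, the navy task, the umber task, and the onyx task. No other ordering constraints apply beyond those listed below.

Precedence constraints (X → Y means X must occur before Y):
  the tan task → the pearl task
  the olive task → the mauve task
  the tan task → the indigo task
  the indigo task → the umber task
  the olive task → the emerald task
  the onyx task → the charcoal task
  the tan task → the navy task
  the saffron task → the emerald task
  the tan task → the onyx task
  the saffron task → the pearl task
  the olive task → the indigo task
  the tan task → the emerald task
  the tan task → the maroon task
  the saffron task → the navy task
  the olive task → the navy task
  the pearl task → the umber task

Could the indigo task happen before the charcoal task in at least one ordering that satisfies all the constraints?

Yes

Nothing in the constraints forces the charcoal task before the indigo task — there is no chain from the charcoal task to the indigo task.
So a valid ordering placing the indigo task earlier than the charcoal task exists.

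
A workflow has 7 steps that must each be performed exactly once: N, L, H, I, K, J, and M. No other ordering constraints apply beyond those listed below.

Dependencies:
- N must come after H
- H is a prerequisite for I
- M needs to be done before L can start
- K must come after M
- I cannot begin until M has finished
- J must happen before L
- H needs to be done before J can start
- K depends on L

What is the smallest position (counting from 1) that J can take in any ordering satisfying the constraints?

2

Working backwards through the constraints from J, its only required predecessor is H.
So at minimum 1 step comes before J, putting J no earlier than position 2. That position is achievable by scheduling exactly that predecessor first.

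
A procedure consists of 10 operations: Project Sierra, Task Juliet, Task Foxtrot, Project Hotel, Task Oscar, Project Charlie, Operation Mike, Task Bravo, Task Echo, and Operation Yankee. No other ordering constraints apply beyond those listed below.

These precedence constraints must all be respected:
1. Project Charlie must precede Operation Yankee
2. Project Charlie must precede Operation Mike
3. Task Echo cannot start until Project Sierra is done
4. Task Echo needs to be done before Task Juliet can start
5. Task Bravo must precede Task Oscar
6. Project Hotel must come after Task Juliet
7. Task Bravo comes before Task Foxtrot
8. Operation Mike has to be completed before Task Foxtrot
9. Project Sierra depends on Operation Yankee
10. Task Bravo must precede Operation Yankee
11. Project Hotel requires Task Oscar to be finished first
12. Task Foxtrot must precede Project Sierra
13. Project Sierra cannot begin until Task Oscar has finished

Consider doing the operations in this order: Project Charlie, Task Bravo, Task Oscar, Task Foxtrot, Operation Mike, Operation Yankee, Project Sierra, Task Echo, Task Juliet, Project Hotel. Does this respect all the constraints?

No

Here Operation Mike comes after Task Foxtrot.
Since Operation Mike is required before Task Foxtrot, the ordering is invalid.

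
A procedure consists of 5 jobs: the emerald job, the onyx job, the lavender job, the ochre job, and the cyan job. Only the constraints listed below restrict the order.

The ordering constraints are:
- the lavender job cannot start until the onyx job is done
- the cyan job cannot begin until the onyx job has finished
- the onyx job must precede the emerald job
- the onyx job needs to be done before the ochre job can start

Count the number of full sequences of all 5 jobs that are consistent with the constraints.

The onyx job is the only job with nothing required before it, so every ordering starts there.
Counting all ways to extend the partial order to a total order gives 24.

24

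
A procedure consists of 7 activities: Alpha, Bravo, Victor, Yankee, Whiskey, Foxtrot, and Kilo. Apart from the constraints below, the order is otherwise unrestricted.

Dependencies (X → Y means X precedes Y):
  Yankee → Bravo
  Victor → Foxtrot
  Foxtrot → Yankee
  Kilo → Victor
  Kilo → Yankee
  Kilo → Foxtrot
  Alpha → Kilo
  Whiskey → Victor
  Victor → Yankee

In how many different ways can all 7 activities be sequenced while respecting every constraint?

2 activities have no prerequisites (Alpha, Whiskey), so any of them could come first.
Counting all ways to extend the partial order to a total order gives 3.

3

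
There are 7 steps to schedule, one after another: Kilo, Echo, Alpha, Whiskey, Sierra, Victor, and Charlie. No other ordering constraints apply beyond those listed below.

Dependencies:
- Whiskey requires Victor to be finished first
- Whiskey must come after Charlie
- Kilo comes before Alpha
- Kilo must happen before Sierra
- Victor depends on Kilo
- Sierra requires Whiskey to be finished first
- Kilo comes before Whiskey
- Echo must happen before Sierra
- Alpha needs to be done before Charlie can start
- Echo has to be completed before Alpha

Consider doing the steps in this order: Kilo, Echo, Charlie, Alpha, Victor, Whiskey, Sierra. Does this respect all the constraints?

Here Alpha comes after Charlie.
Since Alpha is required before Charlie, the ordering is invalid.

No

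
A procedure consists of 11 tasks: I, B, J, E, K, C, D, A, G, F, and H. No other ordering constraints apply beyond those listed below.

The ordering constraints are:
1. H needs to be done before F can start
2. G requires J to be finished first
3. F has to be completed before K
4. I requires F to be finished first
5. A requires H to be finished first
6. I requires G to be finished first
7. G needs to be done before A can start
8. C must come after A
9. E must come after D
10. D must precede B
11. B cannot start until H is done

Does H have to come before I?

Yes

Chaining the stated constraints: H → F → I.
So H must precede I in any valid ordering.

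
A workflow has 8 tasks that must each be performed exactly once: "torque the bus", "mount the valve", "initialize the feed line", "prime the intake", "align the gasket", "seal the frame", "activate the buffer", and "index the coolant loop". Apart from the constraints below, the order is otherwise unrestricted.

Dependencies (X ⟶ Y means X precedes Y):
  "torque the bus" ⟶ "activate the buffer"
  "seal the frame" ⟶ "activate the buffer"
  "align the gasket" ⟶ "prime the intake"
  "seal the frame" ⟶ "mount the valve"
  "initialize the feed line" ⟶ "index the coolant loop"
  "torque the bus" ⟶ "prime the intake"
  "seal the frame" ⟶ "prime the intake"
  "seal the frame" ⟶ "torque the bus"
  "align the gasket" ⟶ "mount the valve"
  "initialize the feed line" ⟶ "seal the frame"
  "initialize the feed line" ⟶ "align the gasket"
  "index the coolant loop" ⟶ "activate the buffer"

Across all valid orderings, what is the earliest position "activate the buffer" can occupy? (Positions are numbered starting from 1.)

5

Working backwards through the constraints from "activate the buffer", its full set of required predecessors is "torque the bus", "initialize the feed line", "seal the frame", "index the coolant loop" — 4 of them.
So at minimum 4 tasks come before "activate the buffer", putting "activate the buffer" no earlier than position 5. That position is achievable by scheduling exactly those predecessors first.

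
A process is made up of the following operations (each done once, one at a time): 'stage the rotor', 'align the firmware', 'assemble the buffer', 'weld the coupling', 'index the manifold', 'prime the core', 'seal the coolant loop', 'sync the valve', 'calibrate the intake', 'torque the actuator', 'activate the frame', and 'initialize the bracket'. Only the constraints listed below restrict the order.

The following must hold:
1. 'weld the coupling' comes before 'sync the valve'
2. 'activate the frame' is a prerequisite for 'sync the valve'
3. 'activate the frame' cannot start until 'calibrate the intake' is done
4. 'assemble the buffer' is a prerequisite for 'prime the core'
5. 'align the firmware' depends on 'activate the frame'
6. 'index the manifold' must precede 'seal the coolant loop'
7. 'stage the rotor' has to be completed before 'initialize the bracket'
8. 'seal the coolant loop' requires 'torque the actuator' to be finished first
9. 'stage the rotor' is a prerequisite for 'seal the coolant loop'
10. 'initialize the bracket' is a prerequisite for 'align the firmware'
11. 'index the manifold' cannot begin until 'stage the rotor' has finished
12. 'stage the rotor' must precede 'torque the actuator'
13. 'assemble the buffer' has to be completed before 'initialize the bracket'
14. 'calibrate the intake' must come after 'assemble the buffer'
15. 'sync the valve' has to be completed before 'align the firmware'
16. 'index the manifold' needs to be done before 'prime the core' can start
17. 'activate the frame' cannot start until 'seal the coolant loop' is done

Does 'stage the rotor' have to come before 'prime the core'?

Yes

Tracing the constraints gives a chain: 'stage the rotor' → 'index the manifold' → 'prime the core'.
So 'stage the rotor' must precede 'prime the core' in any valid ordering.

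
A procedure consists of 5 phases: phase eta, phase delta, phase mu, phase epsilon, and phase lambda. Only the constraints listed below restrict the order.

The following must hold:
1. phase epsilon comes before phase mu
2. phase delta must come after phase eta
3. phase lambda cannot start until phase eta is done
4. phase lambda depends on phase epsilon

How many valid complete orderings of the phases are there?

16

The phases with no prerequisites are phase eta, phase epsilon; any of them can be placed first.
Systematically extending each partial ordering one phase at a time and counting, there are 16 complete orderings.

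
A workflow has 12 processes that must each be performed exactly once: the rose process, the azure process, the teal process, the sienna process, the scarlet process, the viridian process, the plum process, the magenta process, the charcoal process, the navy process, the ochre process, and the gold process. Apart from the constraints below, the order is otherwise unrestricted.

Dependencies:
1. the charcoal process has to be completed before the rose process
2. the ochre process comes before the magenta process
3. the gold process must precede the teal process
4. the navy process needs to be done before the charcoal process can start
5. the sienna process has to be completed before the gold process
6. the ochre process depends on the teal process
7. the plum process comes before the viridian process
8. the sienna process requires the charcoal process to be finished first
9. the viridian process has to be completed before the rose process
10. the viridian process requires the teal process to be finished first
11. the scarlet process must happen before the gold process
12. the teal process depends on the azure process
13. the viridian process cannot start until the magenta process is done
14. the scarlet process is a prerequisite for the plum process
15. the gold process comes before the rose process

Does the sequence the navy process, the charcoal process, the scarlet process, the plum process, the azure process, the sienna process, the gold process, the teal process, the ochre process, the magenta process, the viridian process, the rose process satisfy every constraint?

Yes

Going through the constraints one by one, each required predecessor appears earlier in the sequence than its dependent — e.g. the charcoal process (position 2) is before the rose process (position 12), as required.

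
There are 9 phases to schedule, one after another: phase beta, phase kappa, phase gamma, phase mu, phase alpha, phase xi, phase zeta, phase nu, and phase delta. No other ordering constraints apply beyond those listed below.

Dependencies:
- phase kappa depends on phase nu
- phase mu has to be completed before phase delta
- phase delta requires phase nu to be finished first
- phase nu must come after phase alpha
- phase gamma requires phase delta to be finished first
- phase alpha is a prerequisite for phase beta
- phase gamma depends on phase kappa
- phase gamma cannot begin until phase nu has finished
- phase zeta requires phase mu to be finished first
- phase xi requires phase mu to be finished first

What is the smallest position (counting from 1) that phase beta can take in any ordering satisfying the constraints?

2

The only phase forced before phase beta (directly or transitively) is phase alpha.
So at minimum 1 phase comes before phase beta, putting phase beta no earlier than position 2. That position is achievable by scheduling exactly that predecessor first.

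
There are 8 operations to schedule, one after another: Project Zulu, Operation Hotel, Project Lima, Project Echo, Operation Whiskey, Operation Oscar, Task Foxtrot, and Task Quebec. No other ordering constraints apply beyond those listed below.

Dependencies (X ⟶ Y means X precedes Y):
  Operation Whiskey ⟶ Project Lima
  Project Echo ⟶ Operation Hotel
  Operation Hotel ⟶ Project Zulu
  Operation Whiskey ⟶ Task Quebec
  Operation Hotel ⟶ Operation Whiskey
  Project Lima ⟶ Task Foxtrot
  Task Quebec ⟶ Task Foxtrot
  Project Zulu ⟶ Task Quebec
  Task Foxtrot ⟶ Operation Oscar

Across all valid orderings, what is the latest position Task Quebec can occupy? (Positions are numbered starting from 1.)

6

The operations that are forced after Task Quebec, directly or by a chain of constraints, are Operation Oscar, Task Foxtrot. That's 2 operations.
So at least 2 operations follow Task Quebec, putting Task Quebec no later than position 6. That position is achievable by scheduling everything else first.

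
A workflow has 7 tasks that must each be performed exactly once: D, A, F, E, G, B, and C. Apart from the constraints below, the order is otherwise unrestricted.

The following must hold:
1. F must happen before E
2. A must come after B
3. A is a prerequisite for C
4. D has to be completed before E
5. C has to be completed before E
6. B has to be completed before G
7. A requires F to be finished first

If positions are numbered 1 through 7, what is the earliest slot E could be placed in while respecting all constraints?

Every task that must precede E has to come before it. Tracing all chains that end at E, those tasks are: D, A, F, B, C — 5 in total.
With 5 mandatory predecessors, the earliest E can sit is position 5+1 = 6, and placing just those 5 first achieves it.

6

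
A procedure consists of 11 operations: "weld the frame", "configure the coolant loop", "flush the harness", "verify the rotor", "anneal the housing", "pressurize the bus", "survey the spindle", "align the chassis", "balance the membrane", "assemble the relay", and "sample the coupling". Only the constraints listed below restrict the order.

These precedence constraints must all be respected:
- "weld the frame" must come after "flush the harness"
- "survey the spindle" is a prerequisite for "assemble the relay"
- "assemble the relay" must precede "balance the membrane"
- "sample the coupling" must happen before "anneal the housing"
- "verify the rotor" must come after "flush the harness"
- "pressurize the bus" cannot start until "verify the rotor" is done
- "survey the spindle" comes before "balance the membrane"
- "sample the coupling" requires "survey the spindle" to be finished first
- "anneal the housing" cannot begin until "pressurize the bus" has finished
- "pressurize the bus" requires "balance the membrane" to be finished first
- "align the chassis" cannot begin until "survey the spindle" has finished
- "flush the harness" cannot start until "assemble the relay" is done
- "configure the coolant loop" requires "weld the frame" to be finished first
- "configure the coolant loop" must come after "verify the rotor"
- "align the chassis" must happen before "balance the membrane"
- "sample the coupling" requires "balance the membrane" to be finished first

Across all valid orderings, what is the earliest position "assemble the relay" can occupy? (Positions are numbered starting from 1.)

The only operation forced before "assemble the relay" (directly or transitively) is "survey the spindle".
So at minimum 1 operation comes before "assemble the relay", putting "assemble the relay" no earlier than position 2. That position is achievable by scheduling exactly that predecessor first.

2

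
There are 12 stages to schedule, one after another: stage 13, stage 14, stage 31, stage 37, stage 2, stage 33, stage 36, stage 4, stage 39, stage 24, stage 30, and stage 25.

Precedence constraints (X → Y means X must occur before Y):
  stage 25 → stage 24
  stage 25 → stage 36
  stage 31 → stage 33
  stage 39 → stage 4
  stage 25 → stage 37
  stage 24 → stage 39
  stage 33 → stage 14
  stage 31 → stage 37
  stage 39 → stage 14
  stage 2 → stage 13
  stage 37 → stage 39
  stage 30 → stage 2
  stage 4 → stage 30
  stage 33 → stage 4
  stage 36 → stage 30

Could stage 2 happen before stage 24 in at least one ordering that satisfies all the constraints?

Following stage 24 → stage 39 → stage 4 → stage 30 → stage 2, stage 24 must precede stage 2 in every valid ordering.
Hence stage 2 can never be scheduled before stage 24.

No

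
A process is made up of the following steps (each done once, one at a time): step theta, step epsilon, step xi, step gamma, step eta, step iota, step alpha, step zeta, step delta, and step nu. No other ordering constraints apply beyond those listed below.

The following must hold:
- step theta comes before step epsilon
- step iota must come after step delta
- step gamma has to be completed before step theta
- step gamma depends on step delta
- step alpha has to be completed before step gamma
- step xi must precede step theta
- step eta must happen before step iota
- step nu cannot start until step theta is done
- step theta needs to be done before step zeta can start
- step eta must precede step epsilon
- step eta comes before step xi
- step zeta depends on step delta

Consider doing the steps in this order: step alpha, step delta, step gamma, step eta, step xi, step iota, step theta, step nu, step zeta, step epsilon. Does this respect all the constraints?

Every stated constraint is respected: step delta sits at position 2, ahead of step zeta at position 9, and each of the other listed pairs likewise has the predecessor earlier in the sequence.

Yes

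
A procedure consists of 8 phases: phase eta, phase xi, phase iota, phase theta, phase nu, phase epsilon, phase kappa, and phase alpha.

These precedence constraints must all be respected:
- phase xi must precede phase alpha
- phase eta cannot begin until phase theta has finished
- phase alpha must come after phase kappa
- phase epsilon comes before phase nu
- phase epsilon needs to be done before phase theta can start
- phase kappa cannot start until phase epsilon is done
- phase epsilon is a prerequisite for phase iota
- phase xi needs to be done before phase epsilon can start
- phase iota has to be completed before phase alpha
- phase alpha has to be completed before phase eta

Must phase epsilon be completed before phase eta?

Following the dependencies: phase epsilon → phase theta → phase eta.
So phase epsilon must precede phase eta in any valid ordering.

Yes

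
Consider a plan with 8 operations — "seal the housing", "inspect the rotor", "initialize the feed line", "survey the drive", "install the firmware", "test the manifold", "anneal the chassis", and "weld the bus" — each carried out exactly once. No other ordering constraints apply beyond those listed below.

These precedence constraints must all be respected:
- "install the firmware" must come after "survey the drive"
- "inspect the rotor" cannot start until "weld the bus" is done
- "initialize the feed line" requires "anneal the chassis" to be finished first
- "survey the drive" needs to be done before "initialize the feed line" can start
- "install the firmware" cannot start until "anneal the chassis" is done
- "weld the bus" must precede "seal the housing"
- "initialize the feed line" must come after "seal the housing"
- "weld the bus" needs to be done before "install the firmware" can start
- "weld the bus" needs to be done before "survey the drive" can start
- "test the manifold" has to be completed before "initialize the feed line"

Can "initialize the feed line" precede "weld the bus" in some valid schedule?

The constraints give a chain "weld the bus" → "seal the housing" → "initialize the feed line", which forces "weld the bus" before "initialize the feed line".
Hence "initialize the feed line" can never be scheduled before "weld the bus".

No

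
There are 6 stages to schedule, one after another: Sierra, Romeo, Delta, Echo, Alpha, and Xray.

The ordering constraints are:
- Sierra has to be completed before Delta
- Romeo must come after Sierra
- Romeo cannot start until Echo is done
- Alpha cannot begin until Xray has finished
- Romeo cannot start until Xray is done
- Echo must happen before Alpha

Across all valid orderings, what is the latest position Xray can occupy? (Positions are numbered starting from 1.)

Following every chain forward from Xray, the stages that must come later are Romeo, Alpha — 2 of them.
With 2 mandatory successors out of 6 stages total, the latest slot for Xray is 6−2 = 4, and it's reachable by doing all non-successors before Xray.

4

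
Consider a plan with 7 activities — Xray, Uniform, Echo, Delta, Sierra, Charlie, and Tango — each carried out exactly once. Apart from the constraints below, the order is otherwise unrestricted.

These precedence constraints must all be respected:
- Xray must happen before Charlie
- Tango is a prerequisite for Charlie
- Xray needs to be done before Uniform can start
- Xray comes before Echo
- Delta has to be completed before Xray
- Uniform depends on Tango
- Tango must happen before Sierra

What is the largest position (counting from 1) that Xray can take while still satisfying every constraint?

Following every chain forward from Xray, the activities that must come later are Uniform, Echo, Charlie — 3 of them.
With 3 mandatory successors out of 7 activities total, the latest slot for Xray is 7−3 = 4, and it's reachable by doing all non-successors before Xray.

4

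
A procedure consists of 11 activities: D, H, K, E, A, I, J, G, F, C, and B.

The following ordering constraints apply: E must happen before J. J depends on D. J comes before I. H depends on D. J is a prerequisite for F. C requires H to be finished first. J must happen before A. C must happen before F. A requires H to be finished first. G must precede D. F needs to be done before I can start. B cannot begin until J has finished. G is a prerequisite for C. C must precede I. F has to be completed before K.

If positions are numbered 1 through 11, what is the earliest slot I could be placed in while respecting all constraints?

8

Working backwards through the constraints from I, its full set of required predecessors is D, H, E, J, G, F, C — 7 of them.
With 7 mandatory predecessors, the earliest I can sit is position 7+1 = 8, and placing just those 7 first achieves it.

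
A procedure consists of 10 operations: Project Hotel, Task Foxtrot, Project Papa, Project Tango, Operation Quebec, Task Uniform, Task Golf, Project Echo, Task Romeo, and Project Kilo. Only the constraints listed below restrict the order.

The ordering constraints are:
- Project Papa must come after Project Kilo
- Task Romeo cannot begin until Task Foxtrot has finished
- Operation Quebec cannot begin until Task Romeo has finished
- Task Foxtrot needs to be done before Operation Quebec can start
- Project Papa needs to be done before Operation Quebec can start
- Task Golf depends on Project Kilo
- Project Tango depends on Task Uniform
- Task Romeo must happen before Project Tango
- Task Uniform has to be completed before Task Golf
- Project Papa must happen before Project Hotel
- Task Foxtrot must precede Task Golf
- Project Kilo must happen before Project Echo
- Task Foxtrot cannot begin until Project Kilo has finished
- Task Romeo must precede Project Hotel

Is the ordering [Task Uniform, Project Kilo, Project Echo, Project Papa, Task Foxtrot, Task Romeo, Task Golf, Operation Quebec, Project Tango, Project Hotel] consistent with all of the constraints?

Checking each listed constraint against this order: for instance, Task Uniform is in position 1 and Project Tango in position 9, so that constraint holds — and the remaining constraints check out the same way.

Yes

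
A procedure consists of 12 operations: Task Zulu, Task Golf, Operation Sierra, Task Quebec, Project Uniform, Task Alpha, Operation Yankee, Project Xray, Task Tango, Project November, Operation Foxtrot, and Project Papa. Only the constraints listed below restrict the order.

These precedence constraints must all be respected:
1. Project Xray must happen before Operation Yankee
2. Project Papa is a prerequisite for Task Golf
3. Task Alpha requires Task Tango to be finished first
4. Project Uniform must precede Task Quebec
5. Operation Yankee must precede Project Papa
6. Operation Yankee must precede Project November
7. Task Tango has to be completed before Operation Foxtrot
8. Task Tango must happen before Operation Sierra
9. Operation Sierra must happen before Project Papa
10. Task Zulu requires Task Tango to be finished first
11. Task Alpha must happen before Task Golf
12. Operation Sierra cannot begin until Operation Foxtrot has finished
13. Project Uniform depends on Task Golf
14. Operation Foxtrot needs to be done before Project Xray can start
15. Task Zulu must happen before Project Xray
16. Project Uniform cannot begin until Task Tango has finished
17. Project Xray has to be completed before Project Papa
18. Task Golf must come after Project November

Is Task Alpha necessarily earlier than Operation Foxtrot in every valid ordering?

Task Alpha and Operation Foxtrot are not related by any chain of constraints.
So Task Alpha can come before Operation Foxtrot or after — it is not forced.

No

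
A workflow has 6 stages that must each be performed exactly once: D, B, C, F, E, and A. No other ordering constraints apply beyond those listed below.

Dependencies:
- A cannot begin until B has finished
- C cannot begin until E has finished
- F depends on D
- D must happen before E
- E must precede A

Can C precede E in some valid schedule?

No

There is a dependency chain E → C, so C always comes after E.
Hence C can never be scheduled before E.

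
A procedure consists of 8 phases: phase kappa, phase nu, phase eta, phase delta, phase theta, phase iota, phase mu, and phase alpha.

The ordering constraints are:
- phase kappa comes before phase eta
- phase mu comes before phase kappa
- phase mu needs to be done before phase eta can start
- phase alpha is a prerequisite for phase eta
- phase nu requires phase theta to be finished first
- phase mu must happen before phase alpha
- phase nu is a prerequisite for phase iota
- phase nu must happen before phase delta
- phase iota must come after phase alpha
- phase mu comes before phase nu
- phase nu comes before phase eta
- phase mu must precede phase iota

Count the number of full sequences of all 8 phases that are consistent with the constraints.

158

The phases with no prerequisites are phase theta, phase mu; any of them can be placed first.
Systematically extending each partial ordering one phase at a time and counting, there are 158 complete orderings.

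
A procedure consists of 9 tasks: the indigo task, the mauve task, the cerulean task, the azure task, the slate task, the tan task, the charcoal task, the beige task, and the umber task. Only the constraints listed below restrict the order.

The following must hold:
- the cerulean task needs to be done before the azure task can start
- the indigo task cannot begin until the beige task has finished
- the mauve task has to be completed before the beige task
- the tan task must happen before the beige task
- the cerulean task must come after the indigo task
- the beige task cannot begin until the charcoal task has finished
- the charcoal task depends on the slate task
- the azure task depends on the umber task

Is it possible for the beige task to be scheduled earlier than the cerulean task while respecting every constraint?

The beige task is actually forced before the cerulean task by the constraints, so certainly some valid ordering has the beige task first.

Yes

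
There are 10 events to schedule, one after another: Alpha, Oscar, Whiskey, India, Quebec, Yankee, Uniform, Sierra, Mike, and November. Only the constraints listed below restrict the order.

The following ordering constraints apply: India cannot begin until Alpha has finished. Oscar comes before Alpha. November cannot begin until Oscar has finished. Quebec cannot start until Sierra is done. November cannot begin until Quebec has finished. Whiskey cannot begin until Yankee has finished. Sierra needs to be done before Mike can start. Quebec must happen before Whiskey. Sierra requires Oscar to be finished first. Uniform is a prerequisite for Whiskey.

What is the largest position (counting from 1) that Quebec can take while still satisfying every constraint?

8

The events that are forced after Quebec, directly or by a chain of constraints, are Whiskey, November. That's 2 events.
So at least 2 events follow Quebec, putting Quebec no later than position 8. That position is achievable by scheduling everything else first.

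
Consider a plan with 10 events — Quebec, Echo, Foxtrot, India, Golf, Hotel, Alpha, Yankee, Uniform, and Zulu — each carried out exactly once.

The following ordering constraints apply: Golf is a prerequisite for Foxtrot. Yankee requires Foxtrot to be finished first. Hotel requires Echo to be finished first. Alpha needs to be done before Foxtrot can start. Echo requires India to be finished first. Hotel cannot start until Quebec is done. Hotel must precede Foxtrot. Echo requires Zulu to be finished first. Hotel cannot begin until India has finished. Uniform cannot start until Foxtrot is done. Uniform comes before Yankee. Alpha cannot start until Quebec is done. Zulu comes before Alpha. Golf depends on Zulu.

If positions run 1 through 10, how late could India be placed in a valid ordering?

Every event that must follow India has to come after it. Tracing all chains starting from India, those events are: Echo, Foxtrot, Hotel, Yankee, Uniform — 5 in total.
With 5 mandatory successors out of 10 events total, the latest slot for India is 10−5 = 5, and it's reachable by doing all non-successors before India.

5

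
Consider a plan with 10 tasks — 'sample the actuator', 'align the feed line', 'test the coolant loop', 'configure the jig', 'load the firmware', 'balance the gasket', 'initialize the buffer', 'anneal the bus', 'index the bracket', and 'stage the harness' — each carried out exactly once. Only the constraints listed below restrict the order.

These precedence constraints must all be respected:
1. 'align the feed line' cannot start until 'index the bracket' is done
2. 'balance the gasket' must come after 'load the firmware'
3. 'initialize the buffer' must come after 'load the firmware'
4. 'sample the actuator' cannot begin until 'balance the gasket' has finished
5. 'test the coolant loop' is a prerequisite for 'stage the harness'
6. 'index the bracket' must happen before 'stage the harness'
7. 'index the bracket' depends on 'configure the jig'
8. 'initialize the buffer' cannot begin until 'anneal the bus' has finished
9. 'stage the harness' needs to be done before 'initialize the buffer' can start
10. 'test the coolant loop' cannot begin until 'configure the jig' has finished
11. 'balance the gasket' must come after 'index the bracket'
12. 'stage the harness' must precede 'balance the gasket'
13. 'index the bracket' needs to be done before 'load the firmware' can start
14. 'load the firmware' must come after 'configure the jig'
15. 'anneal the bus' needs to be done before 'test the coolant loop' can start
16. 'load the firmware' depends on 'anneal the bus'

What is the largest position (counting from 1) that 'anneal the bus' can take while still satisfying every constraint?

4

Following every chain forward from 'anneal the bus', the tasks that must come later are 'sample the actuator', 'test the coolant loop', 'load the firmware', 'balance the gasket', 'initialize the buffer', 'stage the harness' — 6 of them.
With 6 mandatory successors out of 10 tasks total, the latest slot for 'anneal the bus' is 10−6 = 4, and it's reachable by doing all non-successors before 'anneal the bus'.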